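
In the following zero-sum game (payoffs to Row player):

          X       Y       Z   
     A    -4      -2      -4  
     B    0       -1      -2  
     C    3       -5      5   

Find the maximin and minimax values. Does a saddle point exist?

Maximin = -2, Minimax = -1, Saddle: False

Work:
Row minimums: [-4, -2, -5] → maximin = -2
Column maximums: [3, -1, 5] → minimax = -1
No saddle point (maximin ≠ minimax). Mixed strategy needed.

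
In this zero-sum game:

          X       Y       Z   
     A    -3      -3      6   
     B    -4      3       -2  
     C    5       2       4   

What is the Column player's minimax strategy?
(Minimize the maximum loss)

Column should play Y, value = 3

Work:
Column player minimizes Row's maximum payoff:
Column X: max payoff to Row = 5
Column Y: max payoff to Row = 3
Column Z: max payoff to Row = 6
Minimum is 3, achieved by column Y.
Minimax strategy: Y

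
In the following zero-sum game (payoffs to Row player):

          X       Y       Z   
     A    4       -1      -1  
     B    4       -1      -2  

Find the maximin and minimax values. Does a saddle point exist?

Maximin = -1, Minimax = -1, Saddle: True

Work:
Row minimums: [-1, -2] → maximin = -1
Column maximums: [4, -1, -1] → minimax = -1
Saddle point exists! Game value = -1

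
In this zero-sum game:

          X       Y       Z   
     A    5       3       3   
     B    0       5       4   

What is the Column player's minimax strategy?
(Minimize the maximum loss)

Column should play Z, value = 4

Work:
Column player minimizes Row's maximum payoff:
Column X: max payoff to Row = 5
Column Y: max payoff to Row = 5
Column Z: max payoff to Row = 4
Minimum is 4, achieved by column Z.
Minimax strategy: Z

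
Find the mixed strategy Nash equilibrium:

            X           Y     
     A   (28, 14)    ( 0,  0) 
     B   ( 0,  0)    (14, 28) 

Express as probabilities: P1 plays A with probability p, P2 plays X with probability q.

p = 0.6667, q = 0.3333

Work:
Find probabilities that make opponent indifferent:
P2 chooses q to make P1 indifferent between A and B
P1 chooses p to make P2 indifferent between X and Y
Mixed NE: P1 plays (A: 0.6667, B: 0.3333), P2 plays (X: 0.3333, Y: 0.6667)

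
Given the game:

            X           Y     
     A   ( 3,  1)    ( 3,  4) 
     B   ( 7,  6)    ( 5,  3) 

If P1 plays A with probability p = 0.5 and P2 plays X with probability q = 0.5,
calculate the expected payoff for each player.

E[P1] = 4.5, E[P2] = 3.5

Work:
E[P1] = p·q·π₁(A,X) + p·(1-q)·π₁(A,Y) + (1-p)·q·π₁(B,X) + (1-p)·(1-q)·π₁(B,Y)
= 0.5·0.5·3 + 0.5·0.5·3 + 0.5·0.5·7 + 0.5·0.5·5
= 4.5

E[P2] = 3.5 (similar calculation)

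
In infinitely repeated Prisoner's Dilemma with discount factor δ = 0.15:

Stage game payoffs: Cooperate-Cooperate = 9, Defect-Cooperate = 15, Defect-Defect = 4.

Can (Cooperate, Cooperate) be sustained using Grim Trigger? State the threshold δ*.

δ* = 0.5455; since δ = 0.15 < 0.5455, cooperation cannot be sustained

Work:
For Grim Trigger:
Cooperate forever: 9/(1-δ)
Defect then punished: 15 + 4·δ/(1-δ)
Need: 9/(1-δ) ≥ 15 + 4·δ/(1-δ)
Solving: δ ≥ (T-R)/(T-P) = (15-9)/(15-4) = 0.5455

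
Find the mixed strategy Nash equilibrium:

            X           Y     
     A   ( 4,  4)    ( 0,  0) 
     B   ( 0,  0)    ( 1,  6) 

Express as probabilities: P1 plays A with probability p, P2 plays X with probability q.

p = 0.6, q = 0.2

Work:
Find probabilities that make opponent indifferent:
P2 chooses q to make P1 indifferent between A and B
P1 chooses p to make P2 indifferent between X and Y
Mixed NE: P1 plays (A: 0.6, B: 0.4), P2 plays (X: 0.2, Y: 0.8)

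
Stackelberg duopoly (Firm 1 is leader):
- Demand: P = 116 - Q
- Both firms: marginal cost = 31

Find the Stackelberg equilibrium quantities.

q₁* (leader) = 42.5, q₂* (follower) = 21.25

Work:
Follower's reaction: q₂ = (a - c - q₁)/2
Leader substitutes: π₁ = q₁·(a - q₁ - (a-c-q₁)/2 - c)
FOC: q₁* = (116 - 31)/2 = 42.50
Then: q₂* = (116 - 31 - 42.5)/2 = 21.25
Leader has first-mover advantage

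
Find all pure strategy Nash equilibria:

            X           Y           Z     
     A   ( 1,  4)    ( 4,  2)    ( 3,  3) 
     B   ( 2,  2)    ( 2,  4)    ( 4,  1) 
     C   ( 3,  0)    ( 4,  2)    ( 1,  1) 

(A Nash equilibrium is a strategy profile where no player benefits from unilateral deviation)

Nash equilibrium: (C, Y)

Work:
Best responses:
  P1 vs X: payoffs [1, 2, 3] → best response C (payoff 3)
  P1 vs Y: payoffs [4, 2, 4] → best response A/C (payoff 4)
  P1 vs Z: payoffs [3, 4, 1] → best response B (payoff 4)
  P2 vs A: payoffs [4, 2, 3] → best response X (payoff 4)
  P2 vs B: payoffs [2, 4, 1] → best response Y (payoff 4)
  P2 vs C: payoffs [0, 2, 1] → best response Y (payoff 2)
Mutual best responses: (C,Y) → Nash equilibria.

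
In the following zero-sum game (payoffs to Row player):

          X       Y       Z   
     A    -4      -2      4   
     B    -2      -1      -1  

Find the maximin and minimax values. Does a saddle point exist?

Maximin = -2, Minimax = -2, Saddle: True

Work:
Row minimums: [-4, -2] → maximin = -2
Column maximums: [-2, -1, 4] → minimax = -2
Saddle point exists! Game value = -2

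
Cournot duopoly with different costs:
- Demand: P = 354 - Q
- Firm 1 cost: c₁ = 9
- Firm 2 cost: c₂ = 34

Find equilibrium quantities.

q₁* = 123.33, q₂* = 98.33

Work:
Reaction: q₁ = (354 - 9 - q₂)/2
Reaction: q₂ = (354 - 34 - q₁)/2
Solve simultaneously:
q₁* = (354 - 2×9 + 34)/3 = 123.33
q₂* = (354 - 2×34 + 9)/3 = 98.33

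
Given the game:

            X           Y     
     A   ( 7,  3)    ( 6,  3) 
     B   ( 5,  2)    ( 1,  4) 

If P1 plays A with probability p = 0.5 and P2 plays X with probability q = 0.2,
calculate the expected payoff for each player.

E[P1] = 4.0, E[P2] = 3.3

Work:
E[P1] = p·q·π₁(A,X) + p·(1-q)·π₁(A,Y) + (1-p)·q·π₁(B,X) + (1-p)·(1-q)·π₁(B,Y)
= 0.5·0.2·7 + 0.5·0.8·6 + 0.5·0.2·5 + 0.5·0.8·1
= 4.0

E[P2] = 3.3 (similar calculation)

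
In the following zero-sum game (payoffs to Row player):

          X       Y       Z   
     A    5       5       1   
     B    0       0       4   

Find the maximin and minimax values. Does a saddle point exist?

Maximin = 1, Minimax = 4, Saddle: False

Work:
Row minimums: [1, 0] → maximin = 1
Column maximums: [5, 5, 4] → minimax = 4
No saddle point (maximin ≠ minimax). Mixed strategy needed.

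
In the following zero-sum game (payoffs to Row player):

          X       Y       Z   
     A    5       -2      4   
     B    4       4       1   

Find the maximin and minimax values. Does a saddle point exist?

Maximin = 1, Minimax = 4, Saddle: False

Work:
Row minimums: [-2, 1] → maximin = 1
Column maximums: [5, 4, 4] → minimax = 4
No saddle point (maximin ≠ minimax). Mixed strategy needed.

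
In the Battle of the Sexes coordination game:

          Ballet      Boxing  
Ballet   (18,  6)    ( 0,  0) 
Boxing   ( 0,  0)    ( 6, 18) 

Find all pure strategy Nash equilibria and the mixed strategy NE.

Pure NE: (Ballet, Ballet) and (Boxing, Boxing); Mixed NE: p = 0.75, q = 0.25

Work:
Check pure NE:
(Ballet, Ballet): (18, 6) - no unilateral deviation beneficial
(Boxing, Boxing): (6, 18) - no unilateral deviation beneficial
Mixed NE: P1 plays Ballet with p = 0.75, P2 plays Ballet with q = 0.25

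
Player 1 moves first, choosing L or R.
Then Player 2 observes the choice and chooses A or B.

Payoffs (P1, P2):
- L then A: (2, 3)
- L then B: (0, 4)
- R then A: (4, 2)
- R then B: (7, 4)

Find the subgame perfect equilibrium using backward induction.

P1 plays R, P2 plays B after L and B after R; Payoff (7, 4)

Work:
Backward induction:
After L: P2 chooses B → P1 gets 0
After R: P2 chooses B → P1 gets 7
P1 chooses R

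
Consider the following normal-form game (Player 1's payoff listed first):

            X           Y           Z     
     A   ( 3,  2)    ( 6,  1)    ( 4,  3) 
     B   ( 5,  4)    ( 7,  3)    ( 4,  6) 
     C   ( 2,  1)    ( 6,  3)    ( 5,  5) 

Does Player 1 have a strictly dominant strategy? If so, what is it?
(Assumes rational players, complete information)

No strictly dominant strategy exists for Player 1

Work:
A strategy strictly dominates another if it gives a strictly higher payoff against every opponent action. Compare each pair of P1's strategies column-by-column:
  A vs B: [3 vs 5, 6 vs 7, 4 vs 4] → A does not strictly dominate B (column X: 3 ≤ 5)
  A vs C: [3 vs 2, 6 vs 6, 4 vs 5] → A does not strictly dominate C (column Y: 6 ≤ 6)
  B vs A: [5 vs 3, 7 vs 6, 4 vs 4] → B does not strictly dominate A (column Z: 4 ≤ 4)
  B vs C: [5 vs 2, 7 vs 6, 4 vs 5] → B does not strictly dominate C (column Z: 4 ≤ 5)
  C vs A: [2 vs 3, 6 vs 6, 5 vs 4] → C does not strictly dominate A (column X: 2 ≤ 3)
  C vs B: [2 vs 5, 6 vs 7, 5 vs 4] → C does not strictly dominate B (column X: 2 ≤ 5)
No single strategy strictly dominates all others → no strictly dominant strategy.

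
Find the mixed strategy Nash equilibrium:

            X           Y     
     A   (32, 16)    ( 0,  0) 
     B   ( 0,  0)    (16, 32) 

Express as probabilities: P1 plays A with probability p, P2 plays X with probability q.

p = 0.6667, q = 0.3333

Work:
Find probabilities that make opponent indifferent:
P2 chooses q to make P1 indifferent between A and B
P1 chooses p to make P2 indifferent between X and Y
Mixed NE: P1 plays (A: 0.6667, B: 0.3333), P2 plays (X: 0.3333, Y: 0.6667)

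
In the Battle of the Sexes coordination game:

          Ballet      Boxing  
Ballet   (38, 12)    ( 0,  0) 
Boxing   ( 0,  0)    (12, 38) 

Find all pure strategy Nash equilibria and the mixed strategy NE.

Pure NE: (Ballet, Ballet) and (Boxing, Boxing); Mixed NE: p = 0.76, q = 0.24

Work:
Check pure NE:
(Ballet, Ballet): (38, 12) - no unilateral deviation beneficial
(Boxing, Boxing): (12, 38) - no unilateral deviation beneficial
Mixed NE: P1 plays Ballet with p = 0.76, P2 plays Ballet with q = 0.24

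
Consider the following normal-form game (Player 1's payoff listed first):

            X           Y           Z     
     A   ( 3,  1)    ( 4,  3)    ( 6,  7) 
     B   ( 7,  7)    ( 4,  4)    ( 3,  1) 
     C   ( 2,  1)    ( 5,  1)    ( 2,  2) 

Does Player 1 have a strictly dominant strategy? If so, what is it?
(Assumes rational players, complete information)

No strictly dominant strategy exists for Player 1

Work:
A strategy strictly dominates another if it gives a strictly higher payoff against every opponent action. Compare each pair of P1's strategies column-by-column:
  A vs B: [3 vs 7, 4 vs 4, 6 vs 3] → A does not strictly dominate B (column X: 3 ≤ 7)
  A vs C: [3 vs 2, 4 vs 5, 6 vs 2] → A does not strictly dominate C (column Y: 4 ≤ 5)
  B vs A: [7 vs 3, 4 vs 4, 3 vs 6] → B does not strictly dominate A (column Y: 4 ≤ 4)
  B vs C: [7 vs 2, 4 vs 5, 3 vs 2] → B does not strictly dominate C (column Y: 4 ≤ 5)
  C vs A: [2 vs 3, 5 vs 4, 2 vs 6] → C does not strictly dominate A (column X: 2 ≤ 3)
  C vs B: [2 vs 7, 5 vs 4, 2 vs 3] → C does not strictly dominate B (column X: 2 ≤ 7)
No single strategy strictly dominates all others → no strictly dominant strategy.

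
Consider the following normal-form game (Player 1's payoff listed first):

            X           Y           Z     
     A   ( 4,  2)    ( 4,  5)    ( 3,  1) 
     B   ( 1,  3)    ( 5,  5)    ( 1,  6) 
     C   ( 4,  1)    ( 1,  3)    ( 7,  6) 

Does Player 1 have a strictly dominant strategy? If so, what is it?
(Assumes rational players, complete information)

No strictly dominant strategy exists for Player 1

Work:
A strategy strictly dominates another if it gives a strictly higher payoff against every opponent action. Compare each pair of P1's strategies column-by-column:
  A vs B: [4 vs 1, 4 vs 5, 3 vs 1] → A does not strictly dominate B (column Y: 4 ≤ 5)
  A vs C: [4 vs 4, 4 vs 1, 3 vs 7] → A does not strictly dominate C (column X: 4 ≤ 4)
  B vs A: [1 vs 4, 5 vs 4, 1 vs 3] → B does not strictly dominate A (column X: 1 ≤ 4)
  B vs C: [1 vs 4, 5 vs 1, 1 vs 7] → B does not strictly dominate C (column X: 1 ≤ 4)
  C vs A: [4 vs 4, 1 vs 4, 7 vs 3] → C does not strictly dominate A (column X: 4 ≤ 4)
  C vs B: [4 vs 1, 1 vs 5, 7 vs 1] → C does not strictly dominate B (column Y: 1 ≤ 5)
No single strategy strictly dominates all others → no strictly dominant strategy.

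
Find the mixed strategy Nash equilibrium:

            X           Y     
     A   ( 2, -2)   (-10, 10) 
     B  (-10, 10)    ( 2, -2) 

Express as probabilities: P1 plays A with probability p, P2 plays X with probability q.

p = 0.5, q = 0.5

Work:
Find probabilities that make opponent indifferent:
P2 chooses q to make P1 indifferent between A and B
P1 chooses p to make P2 indifferent between X and Y
Mixed NE: P1 plays (A: 0.5, B: 0.5), P2 plays (X: 0.5, Y: 0.5)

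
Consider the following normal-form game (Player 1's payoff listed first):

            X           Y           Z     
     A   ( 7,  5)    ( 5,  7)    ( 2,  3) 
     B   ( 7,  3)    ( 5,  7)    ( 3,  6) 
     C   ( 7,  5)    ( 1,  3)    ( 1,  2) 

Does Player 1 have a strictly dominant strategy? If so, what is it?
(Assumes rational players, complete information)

No strictly dominant strategy exists for Player 1

Work:
A strategy strictly dominates another if it gives a strictly higher payoff against every opponent action. Compare each pair of P1's strategies column-by-column:
  A vs B: [7 vs 7, 5 vs 5, 2 vs 3] → A does not strictly dominate B (column X: 7 ≤ 7)
  A vs C: [7 vs 7, 5 vs 1, 2 vs 1] → A does not strictly dominate C (column X: 7 ≤ 7)
  B vs A: [7 vs 7, 5 vs 5, 3 vs 2] → B does not strictly dominate A (column X: 7 ≤ 7)
  B vs C: [7 vs 7, 5 vs 1, 3 vs 1] → B does not strictly dominate C (column X: 7 ≤ 7)
  C vs A: [7 vs 7, 1 vs 5, 1 vs 2] → C does not strictly dominate A (column X: 7 ≤ 7)
  C vs B: [7 vs 7, 1 vs 5, 1 vs 3] → C does not strictly dominate B (column X: 7 ≤ 7)
No single strategy strictly dominates all others → no strictly dominant strategy.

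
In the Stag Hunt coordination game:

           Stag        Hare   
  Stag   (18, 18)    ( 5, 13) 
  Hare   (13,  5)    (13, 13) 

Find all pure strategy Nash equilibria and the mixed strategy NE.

Pure NE: (Stag, Stag) and (Hare, Hare); Mixed NE: p = 0.6154, q = 0.6154

Work:
Check pure NE:
(Stag, Stag): (18, 18) - no unilateral deviation beneficial
(Hare, Hare): (13, 13) - no unilateral deviation beneficial
Mixed NE: P1 plays Stag with p = 0.6154, P2 plays Stag with q = 0.6154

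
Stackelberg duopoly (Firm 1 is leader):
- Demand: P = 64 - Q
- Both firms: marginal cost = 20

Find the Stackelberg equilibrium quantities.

q₁* (leader) = 22.0, q₂* (follower) = 11.0

Work:
Follower's reaction: q₂ = (a - c - q₁)/2
Leader substitutes: π₁ = q₁·(a - q₁ - (a-c-q₁)/2 - c)
FOC: q₁* = (64 - 20)/2 = 22.00
Then: q₂* = (64 - 20 - 22.0)/2 = 11.00
Leader has first-mover advantage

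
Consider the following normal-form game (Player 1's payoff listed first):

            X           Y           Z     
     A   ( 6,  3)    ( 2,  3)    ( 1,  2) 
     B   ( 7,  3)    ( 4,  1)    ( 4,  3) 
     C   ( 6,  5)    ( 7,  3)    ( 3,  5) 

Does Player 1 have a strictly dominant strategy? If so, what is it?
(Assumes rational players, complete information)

No strictly dominant strategy exists for Player 1

Work:
A strategy strictly dominates another if it gives a strictly higher payoff against every opponent action. Compare each pair of P1's strategies column-by-column:
  A vs B: [6 vs 7, 2 vs 4, 1 vs 4] → A does not strictly dominate B (column X: 6 ≤ 7)
  A vs C: [6 vs 6, 2 vs 7, 1 vs 3] → A does not strictly dominate C (column X: 6 ≤ 6)
  B vs A: [7 vs 6, 4 vs 2, 4 vs 1] → B strictly dominates A
  B vs C: [7 vs 6, 4 vs 7, 4 vs 3] → B does not strictly dominate C (column Y: 4 ≤ 7)
  C vs A: [6 vs 6, 7 vs 2, 3 vs 1] → C does not strictly dominate A (column X: 6 ≤ 6)
  C vs B: [6 vs 7, 7 vs 4, 3 vs 4] → C does not strictly dominate B (column X: 6 ≤ 7)
No single strategy strictly dominates all others → no strictly dominant strategy.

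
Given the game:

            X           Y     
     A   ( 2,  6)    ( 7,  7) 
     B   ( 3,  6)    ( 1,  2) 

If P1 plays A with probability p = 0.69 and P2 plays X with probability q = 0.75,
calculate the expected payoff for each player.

E[P1] = 3.0175, E[P2] = 5.8625

Work:
E[P1] = p·q·π₁(A,X) + p·(1-q)·π₁(A,Y) + (1-p)·q·π₁(B,X) + (1-p)·(1-q)·π₁(B,Y)
= 0.69·0.75·2 + 0.69·0.25·7 + 0.31·0.75·3 + 0.31·0.25·1
= 3.0175

E[P2] = 5.8625 (similar calculation)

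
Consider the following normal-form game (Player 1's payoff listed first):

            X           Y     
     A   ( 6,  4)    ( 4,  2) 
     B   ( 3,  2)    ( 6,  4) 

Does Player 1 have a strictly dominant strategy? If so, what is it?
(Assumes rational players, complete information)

No strictly dominant strategy exists for Player 1

Work:
A strategy strictly dominates another if it gives a strictly higher payoff against every opponent action. Compare each pair of P1's strategies column-by-column:
  A vs B: [6 vs 3, 4 vs 6] → A does not strictly dominate B (column Y: 4 ≤ 6)
  B vs A: [3 vs 6, 6 vs 4] → B does not strictly dominate A (column X: 3 ≤ 6)
No single strategy strictly dominates all others → no strictly dominant strategy.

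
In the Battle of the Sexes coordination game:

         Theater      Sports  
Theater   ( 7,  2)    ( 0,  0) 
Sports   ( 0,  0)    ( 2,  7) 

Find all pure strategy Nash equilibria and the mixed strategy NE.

Pure NE: (Theater, Theater) and (Sports, Sports); Mixed NE: p = 0.7778, q = 0.2222

Work:
Check pure NE:
(Theater, Theater): (7, 2) - no unilateral deviation beneficial
(Sports, Sports): (2, 7) - no unilateral deviation beneficial
Mixed NE: P1 plays Theater with p = 0.7778, P2 plays Theater with q = 0.2222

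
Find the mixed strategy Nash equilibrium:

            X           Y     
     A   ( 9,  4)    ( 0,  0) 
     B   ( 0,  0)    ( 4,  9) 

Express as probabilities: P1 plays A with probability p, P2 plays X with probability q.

p = 0.6923, q = 0.3077

Work:
Find probabilities that make opponent indifferent:
P2 chooses q to make P1 indifferent between A and B
P1 chooses p to make P2 indifferent between X and Y
Mixed NE: P1 plays (A: 0.6923, B: 0.3077), P2 plays (X: 0.3077, Y: 0.6923)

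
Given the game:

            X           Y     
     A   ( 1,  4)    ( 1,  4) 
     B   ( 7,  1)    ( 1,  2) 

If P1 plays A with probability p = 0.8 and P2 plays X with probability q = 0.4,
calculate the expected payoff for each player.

E[P1] = 1.48, E[P2] = 3.52

Work:
E[P1] = p·q·π₁(A,X) + p·(1-q)·π₁(A,Y) + (1-p)·q·π₁(B,X) + (1-p)·(1-q)·π₁(B,Y)
= 0.8·0.4·1 + 0.8·0.6·1 + 0.2·0.4·7 + 0.2·0.6·1
= 1.48

E[P2] = 3.52 (similar calculation)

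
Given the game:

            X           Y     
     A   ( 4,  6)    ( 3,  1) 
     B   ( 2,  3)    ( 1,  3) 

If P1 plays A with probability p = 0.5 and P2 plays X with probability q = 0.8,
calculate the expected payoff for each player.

E[P1] = 2.8, E[P2] = 4.0

Work:
E[P1] = p·q·π₁(A,X) + p·(1-q)·π₁(A,Y) + (1-p)·q·π₁(B,X) + (1-p)·(1-q)·π₁(B,Y)
= 0.5·0.8·4 + 0.5·0.2·3 + 0.5·0.8·2 + 0.5·0.2·1
= 2.8

E[P2] = 4.0 (similar calculation)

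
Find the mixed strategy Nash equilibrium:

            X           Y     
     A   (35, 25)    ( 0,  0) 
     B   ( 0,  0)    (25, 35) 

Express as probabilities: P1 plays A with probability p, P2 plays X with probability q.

p = 0.5833, q = 0.4167

Work:
Find probabilities that make opponent indifferent:
P2 chooses q to make P1 indifferent between A and B
P1 chooses p to make P2 indifferent between X and Y
Mixed NE: P1 plays (A: 0.5833, B: 0.4167), P2 plays (X: 0.4167, Y: 0.5833)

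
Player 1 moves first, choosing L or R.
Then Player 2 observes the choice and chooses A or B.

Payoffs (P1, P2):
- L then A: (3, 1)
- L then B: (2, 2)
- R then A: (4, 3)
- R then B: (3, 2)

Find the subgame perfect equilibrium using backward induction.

P1 plays R, P2 plays B after L and A after R; Payoff (4, 3)

Work:
Backward induction:
After L: P2 chooses B → P1 gets 2
After R: P2 chooses A → P1 gets 4
P1 chooses R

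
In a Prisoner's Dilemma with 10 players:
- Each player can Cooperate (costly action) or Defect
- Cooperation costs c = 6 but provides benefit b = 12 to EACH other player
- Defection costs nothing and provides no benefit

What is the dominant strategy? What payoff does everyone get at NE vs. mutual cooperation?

Dominant: Defect; NE payoff = 0; Coop payoff = 102

Work:
Defect dominates (saves cost c = 6, benefit to others is external)
NE: All defect → everyone gets 0
If all cooperate: each receives (9)×12 - 6 = 102
Social dilemma: 102 > 0 but NE gives 0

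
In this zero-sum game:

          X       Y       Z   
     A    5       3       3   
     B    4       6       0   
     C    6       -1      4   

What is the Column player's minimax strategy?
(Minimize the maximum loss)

Column should play Z, value = 4

Work:
Column player minimizes Row's maximum payoff:
Column X: max payoff to Row = 6
Column Y: max payoff to Row = 6
Column Z: max payoff to Row = 4
Minimum is 4, achieved by column Z.
Minimax strategy: Z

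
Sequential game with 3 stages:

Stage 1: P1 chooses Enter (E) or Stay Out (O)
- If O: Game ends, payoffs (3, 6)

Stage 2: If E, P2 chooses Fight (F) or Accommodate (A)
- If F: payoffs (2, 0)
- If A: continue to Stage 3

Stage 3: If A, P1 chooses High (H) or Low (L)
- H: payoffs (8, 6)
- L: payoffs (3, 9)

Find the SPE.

SPE: (E, A, H); Outcome (8, 6)

Work:
Stage 3: P1 chooses H (8 vs 3)
Stage 2: P2: F->0, A->6 (anticipating H). Choose A
Stage 1: P1: O->3, E->8 (anticipating A, H). Choose E
SPE path: E -> A -> H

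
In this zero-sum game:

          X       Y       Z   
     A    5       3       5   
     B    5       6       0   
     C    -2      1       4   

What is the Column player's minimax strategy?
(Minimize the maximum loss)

Column should play X or Z (all achieve the minimum), value = 5

Work:
Column player minimizes Row's maximum payoff:
Column X: max payoff to Row = 5
Column Y: max payoff to Row = 6
Column Z: max payoff to Row = 5
Minimum is 5, achieved by columns X, Z (tied).
Each of X or Z is a minimax strategy.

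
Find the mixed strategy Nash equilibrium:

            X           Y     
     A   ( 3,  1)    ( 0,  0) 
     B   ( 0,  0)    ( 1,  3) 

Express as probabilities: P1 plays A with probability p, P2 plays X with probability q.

p = 0.75, q = 0.25

Work:
Find probabilities that make opponent indifferent:
P2 chooses q to make P1 indifferent between A and B
P1 chooses p to make P2 indifferent between X and Y
Mixed NE: P1 plays (A: 0.75, B: 0.25), P2 plays (X: 0.25, Y: 0.75)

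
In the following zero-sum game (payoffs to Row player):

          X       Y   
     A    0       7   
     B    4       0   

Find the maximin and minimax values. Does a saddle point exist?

Maximin = 0, Minimax = 4, Saddle: False

Work:
Row minimums: [0, 0] → maximin = 0
Column maximums: [4, 7] → minimax = 4
No saddle point (maximin ≠ minimax). Mixed strategy needed.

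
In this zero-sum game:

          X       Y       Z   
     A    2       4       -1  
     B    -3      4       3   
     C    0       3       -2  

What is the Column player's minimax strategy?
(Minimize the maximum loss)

Column should play X, value = 2

Work:
Column player minimizes Row's maximum payoff:
Column X: max payoff to Row = 2
Column Y: max payoff to Row = 4
Column Z: max payoff to Row = 3
Minimum is 2, achieved by column X.
Minimax strategy: X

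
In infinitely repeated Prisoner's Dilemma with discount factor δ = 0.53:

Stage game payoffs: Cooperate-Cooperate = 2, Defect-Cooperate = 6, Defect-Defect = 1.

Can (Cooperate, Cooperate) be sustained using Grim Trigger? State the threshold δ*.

δ* = 0.8; since δ = 0.53 < 0.8, cooperation cannot be sustained

Work:
For Grim Trigger:
Cooperate forever: 2/(1-δ)
Defect then punished: 6 + 1·δ/(1-δ)
Need: 2/(1-δ) ≥ 6 + 1·δ/(1-δ)
Solving: δ ≥ (T-R)/(T-P) = (6-2)/(6-1) = 0.8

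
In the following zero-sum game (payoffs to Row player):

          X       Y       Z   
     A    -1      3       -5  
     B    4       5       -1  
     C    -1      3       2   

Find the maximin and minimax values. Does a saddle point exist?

Maximin = -1, Minimax = 2, Saddle: False

Work:
Row minimums: [-5, -1, -1] → maximin = -1
Column maximums: [4, 5, 2] → minimax = 2
No saddle point (maximin ≠ minimax). Mixed strategy needed.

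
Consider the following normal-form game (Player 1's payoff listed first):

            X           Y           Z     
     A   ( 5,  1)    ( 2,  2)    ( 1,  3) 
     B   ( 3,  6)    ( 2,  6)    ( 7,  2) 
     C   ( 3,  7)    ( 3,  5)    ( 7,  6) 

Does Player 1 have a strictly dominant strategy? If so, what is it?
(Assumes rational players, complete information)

No strictly dominant strategy exists for Player 1

Work:
A strategy strictly dominates another if it gives a strictly higher payoff against every opponent action. Compare each pair of P1's strategies column-by-column:
  A vs B: [5 vs 3, 2 vs 2, 1 vs 7] → A does not strictly dominate B (column Y: 2 ≤ 2)
  A vs C: [5 vs 3, 2 vs 3, 1 vs 7] → A does not strictly dominate C (column Y: 2 ≤ 3)
  B vs A: [3 vs 5, 2 vs 2, 7 vs 1] → B does not strictly dominate A (column X: 3 ≤ 5)
  B vs C: [3 vs 3, 2 vs 3, 7 vs 7] → B does not strictly dominate C (column X: 3 ≤ 3)
  C vs A: [3 vs 5, 3 vs 2, 7 vs 1] → C does not strictly dominate A (column X: 3 ≤ 5)
  C vs B: [3 vs 3, 3 vs 2, 7 vs 7] → C does not strictly dominate B (column X: 3 ≤ 3)
No single strategy strictly dominates all others → no strictly dominant strategy.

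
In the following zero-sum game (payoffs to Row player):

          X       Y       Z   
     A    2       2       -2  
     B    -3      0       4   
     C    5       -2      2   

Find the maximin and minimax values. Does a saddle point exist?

Maximin = -2, Minimax = 2, Saddle: False

Work:
Row minimums: [-2, -3, -2] → maximin = -2
Column maximums: [5, 2, 4] → minimax = 2
No saddle point (maximin ≠ minimax). Mixed strategy needed.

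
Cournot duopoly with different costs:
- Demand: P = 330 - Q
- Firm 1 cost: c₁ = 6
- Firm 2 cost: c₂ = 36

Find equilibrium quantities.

q₁* = 118.0, q₂* = 88.0

Work:
Reaction: q₁ = (330 - 6 - q₂)/2
Reaction: q₂ = (330 - 36 - q₁)/2
Solve simultaneously:
q₁* = (330 - 2×6 + 36)/3 = 118.0
q₂* = (330 - 2×36 + 6)/3 = 88.0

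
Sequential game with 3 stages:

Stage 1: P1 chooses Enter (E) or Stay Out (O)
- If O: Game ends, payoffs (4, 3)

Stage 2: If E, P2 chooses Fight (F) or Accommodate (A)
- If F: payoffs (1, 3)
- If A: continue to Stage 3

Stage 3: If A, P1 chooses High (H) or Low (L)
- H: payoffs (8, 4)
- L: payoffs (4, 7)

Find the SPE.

SPE: (E, A, H); Outcome (8, 4)

Work:
Stage 3: P1 chooses H (8 vs 4)
Stage 2: P2: F->3, A->4 (anticipating H). Choose A
Stage 1: P1: O->4, E->8 (anticipating A, H). Choose E
SPE path: E -> A -> H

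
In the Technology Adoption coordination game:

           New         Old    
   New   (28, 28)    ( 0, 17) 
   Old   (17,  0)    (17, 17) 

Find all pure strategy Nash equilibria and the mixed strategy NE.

Pure NE: (New, New) and (Old, Old); Mixed NE: p = 0.6071, q = 0.6071

Work:
Check pure NE:
(New, New): (28, 28) - no unilateral deviation beneficial
(Old, Old): (17, 17) - no unilateral deviation beneficial
Mixed NE: P1 plays New with p = 0.6071, P2 plays New with q = 0.6071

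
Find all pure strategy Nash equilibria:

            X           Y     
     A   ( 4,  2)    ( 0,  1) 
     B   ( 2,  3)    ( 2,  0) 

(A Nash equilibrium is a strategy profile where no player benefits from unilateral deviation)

Nash equilibrium: (A, X)

Work:
Best responses:
  P1 vs X: payoffs [4, 2] → best response A (payoff 4)
  P1 vs Y: payoffs [0, 2] → best response B (payoff 2)
  P2 vs A: payoffs [2, 1] → best response X (payoff 2)
  P2 vs B: payoffs [3, 0] → best response X (payoff 3)
Mutual best responses: (A,X) → Nash equilibria.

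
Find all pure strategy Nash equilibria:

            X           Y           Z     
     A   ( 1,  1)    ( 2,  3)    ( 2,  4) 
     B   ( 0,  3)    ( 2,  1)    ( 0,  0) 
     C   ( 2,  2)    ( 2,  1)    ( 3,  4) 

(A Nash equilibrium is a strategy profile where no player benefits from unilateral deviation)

Nash equilibrium: (C, Z)

Work:
Best responses:
  P1 vs X: payoffs [1, 0, 2] → best response C (payoff 2)
  P1 vs Y: payoffs [2, 2, 2] → best response A/B/C (payoff 2)
  P1 vs Z: payoffs [2, 0, 3] → best response C (payoff 3)
  P2 vs A: payoffs [1, 3, 4] → best response Z (payoff 4)
  P2 vs B: payoffs [3, 1, 0] → best response X (payoff 3)
  P2 vs C: payoffs [2, 1, 4] → best response Z (payoff 4)
Mutual best responses: (C,Z) → Nash equilibria.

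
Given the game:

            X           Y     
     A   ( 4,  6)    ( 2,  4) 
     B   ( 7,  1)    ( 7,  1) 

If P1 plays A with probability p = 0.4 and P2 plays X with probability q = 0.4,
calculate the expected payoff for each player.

E[P1] = 5.32, E[P2] = 2.52

Work:
E[P1] = p·q·π₁(A,X) + p·(1-q)·π₁(A,Y) + (1-p)·q·π₁(B,X) + (1-p)·(1-q)·π₁(B,Y)
= 0.4·0.4·4 + 0.4·0.6·2 + 0.6·0.4·7 + 0.6·0.6·7
= 5.32

E[P2] = 2.52 (similar calculation)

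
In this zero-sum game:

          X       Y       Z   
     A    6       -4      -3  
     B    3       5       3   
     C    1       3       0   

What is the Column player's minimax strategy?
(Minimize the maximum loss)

Column should play Z, value = 3

Work:
Column player minimizes Row's maximum payoff:
Column X: max payoff to Row = 6
Column Y: max payoff to Row = 5
Column Z: max payoff to Row = 3
Minimum is 3, achieved by column Z.
Minimax strategy: Z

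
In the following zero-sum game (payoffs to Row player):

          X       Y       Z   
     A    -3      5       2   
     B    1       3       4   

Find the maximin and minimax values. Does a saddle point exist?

Maximin = 1, Minimax = 1, Saddle: True

Work:
Row minimums: [-3, 1] → maximin = 1
Column maximums: [1, 5, 4] → minimax = 1
Saddle point exists! Game value = 1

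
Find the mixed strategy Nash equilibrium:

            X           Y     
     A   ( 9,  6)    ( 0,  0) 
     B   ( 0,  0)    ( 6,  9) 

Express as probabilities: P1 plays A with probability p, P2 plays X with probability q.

p = 0.6, q = 0.4

Work:
Find probabilities that make opponent indifferent:
P2 chooses q to make P1 indifferent between A and B
P1 chooses p to make P2 indifferent between X and Y
Mixed NE: P1 plays (A: 0.6, B: 0.4), P2 plays (X: 0.4, Y: 0.6)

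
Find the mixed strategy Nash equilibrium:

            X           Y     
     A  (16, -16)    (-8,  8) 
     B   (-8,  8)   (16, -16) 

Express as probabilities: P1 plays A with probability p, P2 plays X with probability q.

p = 0.5, q = 0.5

Work:
Find probabilities that make opponent indifferent:
P2 chooses q to make P1 indifferent between A and B
P1 chooses p to make P2 indifferent between X and Y
Mixed NE: P1 plays (A: 0.5, B: 0.5), P2 plays (X: 0.5, Y: 0.5)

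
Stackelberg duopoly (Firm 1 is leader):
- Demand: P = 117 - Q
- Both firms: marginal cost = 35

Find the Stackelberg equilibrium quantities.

q₁* (leader) = 41.0, q₂* (follower) = 20.5

Work:
Follower's reaction: q₂ = (a - c - q₁)/2
Leader substitutes: π₁ = q₁·(a - q₁ - (a-c-q₁)/2 - c)
FOC: q₁* = (117 - 35)/2 = 41.00
Then: q₂* = (117 - 35 - 41.0)/2 = 20.50
Leader has first-mover advantage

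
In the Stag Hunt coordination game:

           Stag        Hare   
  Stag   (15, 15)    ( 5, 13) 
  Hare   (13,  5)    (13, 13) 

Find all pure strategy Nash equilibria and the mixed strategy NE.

Pure NE: (Stag, Stag) and (Hare, Hare); Mixed NE: p = 0.8, q = 0.8

Work:
Check pure NE:
(Stag, Stag): (15, 15) - no unilateral deviation beneficial
(Hare, Hare): (13, 13) - no unilateral deviation beneficial
Mixed NE: P1 plays Stag with p = 0.8, P2 plays Stag with q = 0.8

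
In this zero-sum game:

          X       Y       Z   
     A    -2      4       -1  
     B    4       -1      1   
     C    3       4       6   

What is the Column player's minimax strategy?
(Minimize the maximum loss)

Column should play X or Y (all achieve the minimum), value = 4

Work:
Column player minimizes Row's maximum payoff:
Column X: max payoff to Row = 4
Column Y: max payoff to Row = 4
Column Z: max payoff to Row = 6
Minimum is 4, achieved by columns X, Y (tied).
Each of X or Y is a minimax strategy.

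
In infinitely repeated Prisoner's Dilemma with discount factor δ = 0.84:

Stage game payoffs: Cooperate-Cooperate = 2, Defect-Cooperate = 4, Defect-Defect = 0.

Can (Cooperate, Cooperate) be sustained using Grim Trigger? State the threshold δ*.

δ* = 0.5; since δ = 0.84 ≥ 0.5, cooperation can be sustained

Work:
For Grim Trigger:
Cooperate forever: 2/(1-δ)
Defect then punished: 4 + 0·δ/(1-δ)
Need: 2/(1-δ) ≥ 4 + 0·δ/(1-δ)
Solving: δ ≥ (T-R)/(T-P) = (4-2)/(4-0) = 0.5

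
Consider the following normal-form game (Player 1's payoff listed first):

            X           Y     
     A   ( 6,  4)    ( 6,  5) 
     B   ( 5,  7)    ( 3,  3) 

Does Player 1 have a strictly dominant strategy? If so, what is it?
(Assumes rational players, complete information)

Yes, Player 1's strictly dominant strategy is A

Work:
A strategy strictly dominates another if it gives a strictly higher payoff against every opponent action. Compare each pair of P1's strategies column-by-column:
  A vs B: [6 vs 5, 6 vs 3] → A strictly dominates B
  B vs A: [5 vs 6, 3 vs 6] → B does not strictly dominate A (column X: 5 ≤ 6)
A strictly dominates every other strategy → strictly dominant.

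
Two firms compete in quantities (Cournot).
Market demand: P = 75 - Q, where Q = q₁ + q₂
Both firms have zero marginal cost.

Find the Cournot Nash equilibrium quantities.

q₁* = q₂* = 25.0; P* = 25.0

Work:
Profit: π_i = P·q_i = (a - q_i - q_j)·q_i
FOC: ∂π_i/∂q_i = a - 2q_i - q_j = 0
Reaction function: q_i = (75 - q_j)/2
Symmetry: q* = 75/3 = 25.0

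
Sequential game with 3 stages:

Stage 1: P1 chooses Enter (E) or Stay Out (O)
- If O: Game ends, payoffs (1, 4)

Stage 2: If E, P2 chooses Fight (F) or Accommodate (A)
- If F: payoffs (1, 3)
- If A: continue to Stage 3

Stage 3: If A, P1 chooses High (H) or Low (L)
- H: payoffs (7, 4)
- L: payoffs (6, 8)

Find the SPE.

SPE: (E, A, H); Outcome (7, 4)

Work:
Stage 3: P1 chooses H (7 vs 6)
Stage 2: P2: F->3, A->4 (anticipating H). Choose A
Stage 1: P1: O->1, E->7 (anticipating A, H). Choose E
SPE path: E -> A -> H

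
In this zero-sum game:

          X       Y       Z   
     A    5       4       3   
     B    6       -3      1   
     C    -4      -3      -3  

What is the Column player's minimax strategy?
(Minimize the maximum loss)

Column should play Z, value = 3

Work:
Column player minimizes Row's maximum payoff:
Column X: max payoff to Row = 6
Column Y: max payoff to Row = 4
Column Z: max payoff to Row = 3
Minimum is 3, achieved by column Z.
Minimax strategy: Z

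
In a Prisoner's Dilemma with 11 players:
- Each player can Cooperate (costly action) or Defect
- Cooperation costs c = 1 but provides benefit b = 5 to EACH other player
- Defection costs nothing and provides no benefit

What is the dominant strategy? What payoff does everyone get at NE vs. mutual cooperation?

Dominant: Defect; NE payoff = 0; Coop payoff = 49

Work:
Defect dominates (saves cost c = 1, benefit to others is external)
NE: All defect → everyone gets 0
If all cooperate: each receives (10)×5 - 1 = 49
Social dilemma: 49 > 0 but NE gives 0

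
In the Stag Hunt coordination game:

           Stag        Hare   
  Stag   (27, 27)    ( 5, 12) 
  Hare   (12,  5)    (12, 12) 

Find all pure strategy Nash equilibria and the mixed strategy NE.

Pure NE: (Stag, Stag) and (Hare, Hare); Mixed NE: p = 0.3182, q = 0.3182

Work:
Check pure NE:
(Stag, Stag): (27, 27) - no unilateral deviation beneficial
(Hare, Hare): (12, 12) - no unilateral deviation beneficial
Mixed NE: P1 plays Stag with p = 0.3182, P2 plays Stag with q = 0.3182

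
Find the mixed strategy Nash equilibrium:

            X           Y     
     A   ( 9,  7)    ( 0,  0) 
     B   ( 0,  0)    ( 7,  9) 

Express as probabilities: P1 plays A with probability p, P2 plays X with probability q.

p = 0.5625, q = 0.4375

Work:
Find probabilities that make opponent indifferent:
P2 chooses q to make P1 indifferent between A and B
P1 chooses p to make P2 indifferent between X and Y
Mixed NE: P1 plays (A: 0.5625, B: 0.4375), P2 plays (X: 0.4375, Y: 0.5625)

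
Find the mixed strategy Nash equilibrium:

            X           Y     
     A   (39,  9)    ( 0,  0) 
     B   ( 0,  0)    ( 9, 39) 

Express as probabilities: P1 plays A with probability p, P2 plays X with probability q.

p = 0.8125, q = 0.1875

Work:
Find probabilities that make opponent indifferent:
P2 chooses q to make P1 indifferent between A and B
P1 chooses p to make P2 indifferent between X and Y
Mixed NE: P1 plays (A: 0.8125, B: 0.1875), P2 plays (X: 0.1875, Y: 0.8125)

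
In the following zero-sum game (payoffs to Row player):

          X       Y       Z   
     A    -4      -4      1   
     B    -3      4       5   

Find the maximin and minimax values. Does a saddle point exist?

Maximin = -3, Minimax = -3, Saddle: True

Work:
Row minimums: [-4, -3] → maximin = -3
Column maximums: [-3, 4, 5] → minimax = -3
Saddle point exists! Game value = -3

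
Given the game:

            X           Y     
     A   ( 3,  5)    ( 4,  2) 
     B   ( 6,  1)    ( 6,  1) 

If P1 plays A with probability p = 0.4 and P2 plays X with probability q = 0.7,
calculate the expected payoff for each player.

E[P1] = 4.92, E[P2] = 2.24

Work:
E[P1] = p·q·π₁(A,X) + p·(1-q)·π₁(A,Y) + (1-p)·q·π₁(B,X) + (1-p)·(1-q)·π₁(B,Y)
= 0.4·0.7·3 + 0.4·0.3·4 + 0.6·0.7·6 + 0.6·0.3·6
= 4.92

E[P2] = 2.24 (similar calculation)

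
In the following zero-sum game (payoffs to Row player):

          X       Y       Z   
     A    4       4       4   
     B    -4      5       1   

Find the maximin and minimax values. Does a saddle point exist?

Maximin = 4, Minimax = 4, Saddle: True

Work:
Row minimums: [4, -4] → maximin = 4
Column maximums: [4, 5, 4] → minimax = 4
Saddle point exists! Game value = 4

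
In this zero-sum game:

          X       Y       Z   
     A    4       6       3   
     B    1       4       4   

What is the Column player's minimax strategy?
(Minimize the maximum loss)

Column should play X or Z (all achieve the minimum), value = 4

Work:
Column player minimizes Row's maximum payoff:
Column X: max payoff to Row = 4
Column Y: max payoff to Row = 6
Column Z: max payoff to Row = 4
Minimum is 4, achieved by columns X, Z (tied).
Each of X or Z is a minimax strategy.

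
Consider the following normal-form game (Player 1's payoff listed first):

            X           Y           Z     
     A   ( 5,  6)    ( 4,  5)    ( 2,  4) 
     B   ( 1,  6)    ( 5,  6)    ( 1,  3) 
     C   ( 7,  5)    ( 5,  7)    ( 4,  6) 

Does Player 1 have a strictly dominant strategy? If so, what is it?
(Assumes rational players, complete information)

No strictly dominant strategy exists for Player 1

Work:
A strategy strictly dominates another if it gives a strictly higher payoff against every opponent action. Compare each pair of P1's strategies column-by-column:
  A vs B: [5 vs 1, 4 vs 5, 2 vs 1] → A does not strictly dominate B (column Y: 4 ≤ 5)
  A vs C: [5 vs 7, 4 vs 5, 2 vs 4] → A does not strictly dominate C (column X: 5 ≤ 7)
  B vs A: [1 vs 5, 5 vs 4, 1 vs 2] → B does not strictly dominate A (column X: 1 ≤ 5)
  B vs C: [1 vs 7, 5 vs 5, 1 vs 4] → B does not strictly dominate C (column X: 1 ≤ 7)
  C vs A: [7 vs 5, 5 vs 4, 4 vs 2] → C strictly dominates A
  C vs B: [7 vs 1, 5 vs 5, 4 vs 1] → C does not strictly dominate B (column Y: 5 ≤ 5)
No single strategy strictly dominates all others → no strictly dominant strategy.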